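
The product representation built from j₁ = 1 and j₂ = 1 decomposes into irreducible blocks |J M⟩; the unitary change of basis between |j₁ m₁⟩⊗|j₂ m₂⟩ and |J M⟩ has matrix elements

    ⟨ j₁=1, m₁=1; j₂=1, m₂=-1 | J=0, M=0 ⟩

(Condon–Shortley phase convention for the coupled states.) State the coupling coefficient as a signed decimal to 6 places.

√[1·2!0!0!/3! · 2!0!0!2!0!0!] = √(4/3)
  +(−1)^0/∏(0,2,0,0,0,0)! = 1/2  (running 1/2)
⟨..|..⟩ = √(4/3)·(1/2) = +0.577350

+0.577350  (= +√(1/3))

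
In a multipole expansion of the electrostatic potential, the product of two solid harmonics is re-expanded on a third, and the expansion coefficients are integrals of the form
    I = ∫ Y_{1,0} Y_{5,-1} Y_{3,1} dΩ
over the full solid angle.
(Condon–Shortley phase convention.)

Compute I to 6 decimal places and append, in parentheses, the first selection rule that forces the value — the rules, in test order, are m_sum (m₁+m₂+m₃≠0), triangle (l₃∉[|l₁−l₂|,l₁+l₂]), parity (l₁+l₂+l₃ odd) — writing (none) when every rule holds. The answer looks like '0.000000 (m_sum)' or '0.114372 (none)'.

|1−5|≤3≤1+5 violated ⇒ I = 0

0.000000 (triangle)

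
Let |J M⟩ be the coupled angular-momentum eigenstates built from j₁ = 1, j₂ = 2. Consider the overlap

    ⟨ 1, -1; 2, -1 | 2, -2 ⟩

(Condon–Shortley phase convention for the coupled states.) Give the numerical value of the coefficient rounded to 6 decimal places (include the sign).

j₁+j₂−J=1  J+j₁−j₂=1  J−j₁+j₂=3  j₁+j₂+J+1=6
(j₁±m₁, j₂±m₂, J±M) = (0,2,1,3,0,4)
P² = 12
sum k=1..1:
  [1] −1/6 = -1/6
S = -1/6
C² = P²·S² = 1/3 ; C = -0.577350

-0.577350  (= −√(1/3))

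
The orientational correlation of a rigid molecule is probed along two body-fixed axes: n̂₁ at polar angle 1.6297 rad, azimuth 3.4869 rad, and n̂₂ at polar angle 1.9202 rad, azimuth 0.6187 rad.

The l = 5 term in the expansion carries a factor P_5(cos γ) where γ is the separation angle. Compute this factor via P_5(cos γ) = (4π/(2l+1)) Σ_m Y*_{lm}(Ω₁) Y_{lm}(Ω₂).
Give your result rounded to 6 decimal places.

0.141452

Term-by-term m-sum for l=5 (normalisation 4π/11 = 1.142397):
  [-5]  conj(Y_{5,-5})(Ω₁) = (0.071370, -0.454553) ; Y_{5,-5}(Ω₂) = (-0.339470, -0.016339) ; Δ = (-0.031655, 0.153141)
  [-4]  conj(Y_{5,-4})(Ω₁) = (-0.016169, -0.084269) ; Y_{5,-4}(Ω₂) = (0.307711, 0.242183) ; Δ = (0.015433, -0.029846)
  [-3]  conj(Y_{5,-3})(Ω₁) = (0.169951, 0.286846) ; Y_{5,-3}(Ω₂) = (-0.004422, -0.015077) ; Δ = (0.003573, -0.003831)
  [-2]  conj(Y_{5,-2})(Ω₁) = (0.075845, 0.062676) ; Y_{5,-2}(Ω₂) = (0.108685, -0.313824) ; Δ = (0.027913, -0.016990)
  [-1]  conj(Y_{5,-1})(Ω₁) = (-0.286332, -0.102999) ; Y_{5,-1}(Ω₂) = (-0.086366, 0.061488) ; Δ = (0.031063, -0.008710)
  [+0]  conj(Y_{5,0})(Ω₁) = (-0.101607, -0.000000) ; Y_{5,0}(Ω₂) = (-0.306745, 0.000000) ; Δ = (0.031168, 0.000000)
  [+1]  conj(Y_{5,1})(Ω₁) = (0.286332, -0.102999) ; Y_{5,1}(Ω₂) = (0.086366, 0.061488) ; Δ = (0.031063, 0.008710)
  [+2]  conj(Y_{5,2})(Ω₁) = (0.075845, -0.062676) ; Y_{5,2}(Ω₂) = (0.108685, 0.313824) ; Δ = (0.027913, 0.016990)
  [+3]  conj(Y_{5,3})(Ω₁) = (-0.169951, 0.286846) ; Y_{5,3}(Ω₂) = (0.004422, -0.015077) ; Δ = (0.003573, 0.003831)
  [+4]  conj(Y_{5,4})(Ω₁) = (-0.016169, 0.084269) ; Y_{5,4}(Ω₂) = (0.307711, -0.242183) ; Δ = (0.015433, 0.029846)
  [+5]  conj(Y_{5,5})(Ω₁) = (-0.071370, -0.454553) ; Y_{5,5}(Ω₂) = (0.339470, -0.016339) ; Δ = (-0.031655, -0.153141)
Accumulated sum (0.123821, 0.000000); after 4π/(2l+1) scaling, (0.141452, 0.000000) ⇒ P_5 = 0.141452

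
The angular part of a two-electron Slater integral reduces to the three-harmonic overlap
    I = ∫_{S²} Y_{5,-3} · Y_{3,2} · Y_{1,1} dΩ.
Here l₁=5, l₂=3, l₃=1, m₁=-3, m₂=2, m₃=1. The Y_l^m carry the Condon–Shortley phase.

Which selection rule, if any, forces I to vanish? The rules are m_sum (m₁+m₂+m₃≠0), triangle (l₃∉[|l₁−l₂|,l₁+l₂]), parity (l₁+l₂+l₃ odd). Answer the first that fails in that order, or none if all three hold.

azimuthal sum: -3 + 2 + 1 = 0  ✓
l₃ must lie in [2,8]; have l₃=1  ✗
L = 5 + 3 + 1 = 9 (odd)

triangle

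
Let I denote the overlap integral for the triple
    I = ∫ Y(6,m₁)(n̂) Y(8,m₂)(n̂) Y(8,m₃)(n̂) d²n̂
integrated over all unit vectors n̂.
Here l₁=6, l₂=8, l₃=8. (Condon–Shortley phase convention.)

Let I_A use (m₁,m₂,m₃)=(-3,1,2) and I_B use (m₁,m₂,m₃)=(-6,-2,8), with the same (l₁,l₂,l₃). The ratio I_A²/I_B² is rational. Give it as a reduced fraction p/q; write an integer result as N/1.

Shared (l₁,l₂,l₃)=(6,8,8): N and (l;000)² cancel in I_A²/I_B².
A: Δ = 6!·6!·10!/23! = 1/13742520792; Racah Σ t=3..6: t=3:−1/447897600 t=4:+1/82944000 t=5:−1/99532800 t=6:+1/783820800 = 11/10450944000; ⇒ 3j(6 8 8; -3 1 2)² = 81/96577, sgn +1
B: Δ = 6!·6!·10!/23! = 1/13742520792; Racah Σ t=6..6: t=6:+1/1881169920000 = 1/1881169920000; ⇒ 3j(6 8 8; -6 -2 8)² = 4/7429, sgn +1
I_A²/I_B² = (81/96577)/(4/7429) = 81/52

81/52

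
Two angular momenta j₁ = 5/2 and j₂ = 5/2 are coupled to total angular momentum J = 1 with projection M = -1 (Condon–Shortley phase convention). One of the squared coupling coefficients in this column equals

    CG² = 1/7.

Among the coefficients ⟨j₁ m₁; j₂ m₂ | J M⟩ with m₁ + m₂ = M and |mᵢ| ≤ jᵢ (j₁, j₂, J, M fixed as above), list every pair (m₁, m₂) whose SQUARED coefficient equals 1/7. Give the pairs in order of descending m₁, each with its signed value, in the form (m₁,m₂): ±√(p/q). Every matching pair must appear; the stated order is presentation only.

Admissible pairs with m₁+m₂ = M = -1: (-5/2,3/2), (-3/2,1/2), (-1/2,-1/2), (1/2,-3/2), (3/2,-5/2)
  (m₁,m₂)=(3/2,-5/2): CG² = 1/7, CG = +√(1/7)   ← matches the target
  (m₁,m₂)=(1/2,-3/2): CG² = 8/35, CG = −√(8/35)
  (m₁,m₂)=(-1/2,-1/2): CG² = 9/35, CG = +√(9/35)
  (m₁,m₂)=(-3/2,1/2): CG² = 8/35, CG = −√(8/35)
  (m₁,m₂)=(-5/2,3/2): CG² = 1/7, CG = +√(1/7)   ← matches the target
Pairs with CG² = 1/7: (3/2,-5/2): +√(1/7); (-5/2,3/2): +√(1/7)

(3/2,-5/2): +√(1/7); (-5/2,3/2): +√(1/7)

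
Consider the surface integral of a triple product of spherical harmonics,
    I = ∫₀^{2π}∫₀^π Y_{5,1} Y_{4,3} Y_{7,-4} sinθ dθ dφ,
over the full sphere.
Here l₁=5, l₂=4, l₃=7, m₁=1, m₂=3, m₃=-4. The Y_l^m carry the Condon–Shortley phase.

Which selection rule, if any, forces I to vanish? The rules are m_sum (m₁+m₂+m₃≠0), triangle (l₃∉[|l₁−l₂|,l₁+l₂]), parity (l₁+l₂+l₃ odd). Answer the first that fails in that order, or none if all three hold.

none

Σmᵢ = 0  ✓
l₃∈[|l₁−l₂|,l₁+l₂]=[1,9], have l₃=7  ✓
Σlᵢ = 16 ⇒ even  ✓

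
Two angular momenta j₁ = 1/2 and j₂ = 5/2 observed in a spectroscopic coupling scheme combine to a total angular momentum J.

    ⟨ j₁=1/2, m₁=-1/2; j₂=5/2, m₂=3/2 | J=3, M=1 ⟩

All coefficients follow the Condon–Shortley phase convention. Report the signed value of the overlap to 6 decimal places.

√[7·0!1!5!/7! · 0!1!4!1!4!2!] = √(192)
  +(−1)^0/∏(0,0,1,4,0,1)! = 1/24  (running 1/24)
⟨..|..⟩ = √(192)·(1/24) = +0.577350

+√(1/3) ≈ +0.577350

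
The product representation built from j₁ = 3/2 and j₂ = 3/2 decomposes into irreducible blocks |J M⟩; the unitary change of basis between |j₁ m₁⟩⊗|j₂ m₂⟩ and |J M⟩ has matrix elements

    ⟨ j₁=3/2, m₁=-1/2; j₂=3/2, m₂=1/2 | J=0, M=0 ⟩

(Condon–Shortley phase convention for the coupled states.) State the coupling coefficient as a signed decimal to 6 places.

+√(1/4) ≈ +0.500000

triangle: 3!×0!×0!/4! = 6/24
(j±m)!: 1!×2!×2!×1!×0!×0! = 4
prefactor² = (2J+1)×Δ×N² = 1
  k=2: +1/(2!×1!×0!×0!×0!×0!) = 1/2
Σ = 1/2  ⇒  CG² = 1×(1/2)² = 1/4
CG = +√(1/4) = +0.500000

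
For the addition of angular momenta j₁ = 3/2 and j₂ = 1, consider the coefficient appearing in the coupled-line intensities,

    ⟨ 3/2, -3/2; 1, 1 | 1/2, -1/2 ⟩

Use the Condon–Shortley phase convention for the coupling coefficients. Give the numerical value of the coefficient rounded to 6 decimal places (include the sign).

+√(1/2) ≈ +0.707107

j₁+j₂−J=2  J+j₁−j₂=1  J−j₁+j₂=0  j₁+j₂+J+1=4
(j₁±m₁, j₂±m₂, J±M) = (0,3,2,0,0,1)
P² = 2
sum k=2..2:
  [2] +1/2 = 1/2
S = 1/2
C² = P²·S² = 1/2 ; C = +0.707107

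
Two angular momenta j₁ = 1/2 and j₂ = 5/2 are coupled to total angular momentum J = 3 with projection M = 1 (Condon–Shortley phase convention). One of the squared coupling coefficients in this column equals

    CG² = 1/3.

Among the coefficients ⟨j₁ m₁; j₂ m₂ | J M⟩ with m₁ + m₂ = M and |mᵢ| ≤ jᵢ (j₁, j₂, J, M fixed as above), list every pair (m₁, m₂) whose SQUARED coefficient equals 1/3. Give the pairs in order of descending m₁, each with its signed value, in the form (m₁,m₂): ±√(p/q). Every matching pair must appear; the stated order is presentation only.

Admissible pairs with m₁+m₂ = M = 1: (-1/2,3/2), (1/2,1/2)
  (m₁,m₂)=(1/2,1/2): CG² = 2/3, CG = +√(2/3)
  (m₁,m₂)=(-1/2,3/2): CG² = 1/3, CG = +√(1/3)   ← matches the target
Pairs with CG² = 1/3: (-1/2,3/2): +√(1/3)

(-1/2,3/2): +√(1/3)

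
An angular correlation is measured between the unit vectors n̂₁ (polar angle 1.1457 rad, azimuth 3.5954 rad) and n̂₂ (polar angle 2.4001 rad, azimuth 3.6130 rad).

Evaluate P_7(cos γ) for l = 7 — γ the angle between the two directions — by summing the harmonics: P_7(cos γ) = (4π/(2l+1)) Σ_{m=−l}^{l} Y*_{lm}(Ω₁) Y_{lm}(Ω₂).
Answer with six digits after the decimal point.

-0.206495

Addition theorem: P_7(cos γ) = (4π/15) Σ_m Y*_{lm}(Ω₁) Y_{lm}(Ω₂), m = −7…7:
  m=-7: Y*=(0.260233, 0.009127)  Y=(0.031654, -0.005052)  product (0.008283, -0.001026)
  m=-6: Y*=(-0.402957, 0.179345)  Y=(0.124590, 0.040342)  product (-0.057439, 0.006088)
  m=-5: Y*=(0.179249, -0.213574)  Y=(0.221511, 0.221138)  product (0.086935, -0.007670)
  m=-4: Y*=(0.039800, -0.159571)  Y=(0.141922, 0.435790)  product (0.075188, -0.005302)
  m=-3: Y*=(0.071084, 0.334530)  Y=(-0.049967, 0.316514)  product (-0.109435, 0.005784)
  m=-2: Y*=(0.014101, 0.018051)  Y=(0.078171, -0.107670)  product (0.003046, -0.000107)
  m=-1: Y*=(-0.300853, -0.146744)  Y=(0.345163, -0.175943)  product (-0.129662, 0.002282)
  m=+0: Y*=(0.018006, -0.000000)  Y=(-0.017599, 0.000000)  product (-0.000317, 0.000000)
  m=+1: Y*=(0.300853, -0.146744)  Y=(-0.345163, -0.175943)  product (-0.129662, -0.002282)
  m=+2: Y*=(0.014101, -0.018051)  Y=(0.078171, 0.107670)  product (0.003046, 0.000107)
  m=+3: Y*=(-0.071084, 0.334530)  Y=(0.049967, 0.316514)  product (-0.109435, -0.005784)
  m=+4: Y*=(0.039800, 0.159571)  Y=(0.141922, -0.435790)  product (0.075188, 0.005302)
  m=+5: Y*=(-0.179249, -0.213574)  Y=(-0.221511, 0.221138)  product (0.086935, 0.007670)
  m=+6: Y*=(-0.402957, -0.179345)  Y=(0.124590, -0.040342)  product (-0.057439, -0.006088)
  m=+7: Y*=(-0.260233, 0.009127)  Y=(-0.031654, -0.005052)  product (0.008283, 0.001026)
Σ over m = (-0.246485, -0.000000); ×(4π/15) → (-0.206495, -0.000000). Real part: -0.206495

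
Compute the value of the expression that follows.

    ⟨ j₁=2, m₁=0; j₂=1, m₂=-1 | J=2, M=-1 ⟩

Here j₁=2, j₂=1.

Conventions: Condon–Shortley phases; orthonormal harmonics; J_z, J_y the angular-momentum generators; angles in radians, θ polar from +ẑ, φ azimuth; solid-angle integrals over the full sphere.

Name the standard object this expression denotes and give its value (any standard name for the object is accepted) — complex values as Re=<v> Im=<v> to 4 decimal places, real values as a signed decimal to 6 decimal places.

This is a Clebsch–Gordan (vector-coupling) coefficient.
j₁+j₂−J=1  J+j₁−j₂=3  J−j₁+j₂=1  j₁+j₂+J+1=6
(j₁±m₁, j₂±m₂, J±M) = (2,2,0,2,1,3)
P² = 2
sum k=0..0:
  [0] +1/2 = 1/2
S = 1/2
C² = P²·S² = 1/2 ; C = +0.707107

Clebsch–Gordan coefficient, +√(1/2) ≈ +0.707107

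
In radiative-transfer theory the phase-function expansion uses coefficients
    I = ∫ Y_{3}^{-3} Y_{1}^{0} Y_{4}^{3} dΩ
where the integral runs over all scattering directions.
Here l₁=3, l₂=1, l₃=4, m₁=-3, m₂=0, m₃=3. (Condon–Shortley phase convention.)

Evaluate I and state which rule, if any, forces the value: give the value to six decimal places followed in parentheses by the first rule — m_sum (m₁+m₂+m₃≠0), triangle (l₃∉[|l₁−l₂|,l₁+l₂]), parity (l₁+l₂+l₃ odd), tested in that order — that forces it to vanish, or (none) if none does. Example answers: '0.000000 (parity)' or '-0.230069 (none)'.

m-sum 0 ✓  L=8 even ✓  2≤4≤4 ✓
Π(2lᵢ+1) = 7×3×9 = 189
triangle coeff Δ(3,1,4) = 1/252
Σ_t [0,0]: t=0:+1/36 = 1/36
(3j)²=4/63 [(3 1 4; 0 0 0)], sign=+1
Σ_t [0,0]: t=0:+1/720 = 1/720
(3j)²=1/36 [(3 1 4; -3 0 3)], sign=-1
⇒ 4πI² = 1/3
I = (-1)√(1/3/(4π)) = -0.16286750
No selection rule forces the value: the integral is nonzero (none).

-0.162868 (none)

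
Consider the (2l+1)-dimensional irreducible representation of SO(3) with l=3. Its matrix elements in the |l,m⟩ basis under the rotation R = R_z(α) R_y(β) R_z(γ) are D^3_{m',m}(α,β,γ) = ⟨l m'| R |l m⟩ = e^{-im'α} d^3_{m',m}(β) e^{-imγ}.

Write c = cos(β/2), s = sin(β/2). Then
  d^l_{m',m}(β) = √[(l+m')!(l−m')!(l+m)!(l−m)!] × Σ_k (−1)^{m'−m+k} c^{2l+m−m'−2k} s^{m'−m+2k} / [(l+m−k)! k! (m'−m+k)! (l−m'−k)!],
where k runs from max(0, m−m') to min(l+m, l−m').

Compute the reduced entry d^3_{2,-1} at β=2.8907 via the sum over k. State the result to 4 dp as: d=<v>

d=0.3683

d^3_{2,-1}(β=2.8907) via the finite sum:
c=cos(2.890700/2)=0.125118, s=sin(2.890700/2)=0.992142; N=√[120·1·2·24]=75.894664
The bounds max(0,m−m')=0 and min(l+m,l−m')=1 give 2 terms
  k=0: (−1)^3·75.8947/(12)·0.1251^3·0.9921^3 = -0.012098
  k=1: (−1)^4·75.8947/(24)·0.1251^1·0.9921^5 = +0.380353
d^3_{2,-1}(2.8907) = -0.012098 +0.380353 = +0.368256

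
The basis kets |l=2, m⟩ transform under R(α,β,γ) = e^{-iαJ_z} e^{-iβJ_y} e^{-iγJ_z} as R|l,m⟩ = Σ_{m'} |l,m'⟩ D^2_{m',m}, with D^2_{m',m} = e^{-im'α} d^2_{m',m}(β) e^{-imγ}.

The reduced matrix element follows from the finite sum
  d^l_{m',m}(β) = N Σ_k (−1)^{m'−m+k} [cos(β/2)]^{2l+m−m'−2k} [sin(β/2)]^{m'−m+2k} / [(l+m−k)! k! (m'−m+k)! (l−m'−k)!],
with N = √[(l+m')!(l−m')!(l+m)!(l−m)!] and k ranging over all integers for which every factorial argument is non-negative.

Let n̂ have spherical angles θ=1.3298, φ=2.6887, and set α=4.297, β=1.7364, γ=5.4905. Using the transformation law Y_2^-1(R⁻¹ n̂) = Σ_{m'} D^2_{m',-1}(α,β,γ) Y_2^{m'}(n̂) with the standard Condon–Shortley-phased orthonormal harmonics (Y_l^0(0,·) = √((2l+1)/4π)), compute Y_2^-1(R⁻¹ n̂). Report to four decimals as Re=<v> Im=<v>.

Re=-0.0308 Im=-0.0491

Need the full column D^2_{m',-1} for m'=−2..2 at α=4.2970, β=1.7364, γ=5.4905.
cos(β/2)=0.646201, sin(β/2)=0.763167
d^2_{-2,-1}: single k=1 term ⇒ +0.411863;  D = +0.021682+0.411292i
d^2_{-1,-1}: k∈[0..1] ⇒ +0.174370 -0.729619 = -0.555249;  D = +0.519122+0.197014i
d^2_{0,-1}: k∈[0..1] ⇒ -0.504427 +0.703562 = +0.199134;  D = +0.139779-0.141832i
d^2_{1,-1}: k∈[0..1] ⇒ +0.729619 -0.339218 = +0.390401;  D = +0.143827+0.362942i
d^2_{2,-1}: single k=0 term ⇒ -0.574456;  D = +0.574039+0.021877i
Y_2^{m'}(θ=1.3298,φ=2.6887) and Σ D·Y over m':
  (+0.0217+0.4113i)·(+0.2248+0.2866i)  (+0.5191+0.1970i)·(-0.1610-0.0783i)  (+0.1398-0.1418i)·(-0.2615+0.0000i)  (+0.1438+0.3629i)·(+0.1610-0.0783i)  (+0.5740+0.0219i)·(+0.2248-0.2866i)
Y_2^-1(R⁻¹ n̂) = -0.030823-0.049103i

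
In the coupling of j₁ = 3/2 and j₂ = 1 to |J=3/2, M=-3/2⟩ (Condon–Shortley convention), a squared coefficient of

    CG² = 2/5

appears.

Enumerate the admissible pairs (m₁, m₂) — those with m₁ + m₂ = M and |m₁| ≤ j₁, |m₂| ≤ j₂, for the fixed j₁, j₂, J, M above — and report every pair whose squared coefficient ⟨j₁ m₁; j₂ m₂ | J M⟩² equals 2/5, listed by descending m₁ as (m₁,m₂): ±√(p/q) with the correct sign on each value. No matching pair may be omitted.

(-1/2,-1): +√(2/5)

Admissible pairs with m₁+m₂ = M = -3/2: (-3/2,0), (-1/2,-1)
  (m₁,m₂)=(-1/2,-1): CG² = 2/5, CG = +√(2/5)   ← matches the target
  (m₁,m₂)=(-3/2,0): CG² = 3/5, CG = −√(3/5)
Pairs with CG² = 2/5: (-1/2,-1): +√(2/5)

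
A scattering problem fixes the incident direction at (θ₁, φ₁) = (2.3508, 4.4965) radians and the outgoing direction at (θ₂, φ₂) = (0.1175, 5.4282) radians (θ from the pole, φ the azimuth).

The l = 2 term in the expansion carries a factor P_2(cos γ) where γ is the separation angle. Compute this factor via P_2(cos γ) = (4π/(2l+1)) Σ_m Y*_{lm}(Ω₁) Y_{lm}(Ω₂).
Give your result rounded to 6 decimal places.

0.131262

Addition theorem: P_2(cos γ) = (4π/5) Σ_m Y*_{lm}(Ω₁) Y_{lm}(Ω₂), m = −2…2:
  m=-2: (-0.177304+0.081697i) × (-0.000736+0.005257i) = -0.000299-0.000992i  (running Σ = -0.000299-0.000992i)
  m=-1: (+0.082741+0.377285i) × (+0.059022+0.067866i) = -0.020721+0.027884i  (running Σ = -0.021020+0.026891i)
  m=0: (+0.152592-0.000000i) × (+0.617780+0.000000i) = +0.094268+0.000000i  (running Σ = +0.073248+0.026891i)
  m=1: (-0.082741+0.377285i) × (-0.059022+0.067866i) = -0.020721-0.027884i  (running Σ = +0.052526-0.000992i)
  m=2: (-0.177304-0.081697i) × (-0.000736-0.005257i) = -0.000299+0.000992i  (running Σ = +0.052228+0.000000i)
Total Σ_m = +0.052228+0.000000i. Multiply by 2.513274: +0.131262+0.000000i. P_2(cos γ) = 0.131262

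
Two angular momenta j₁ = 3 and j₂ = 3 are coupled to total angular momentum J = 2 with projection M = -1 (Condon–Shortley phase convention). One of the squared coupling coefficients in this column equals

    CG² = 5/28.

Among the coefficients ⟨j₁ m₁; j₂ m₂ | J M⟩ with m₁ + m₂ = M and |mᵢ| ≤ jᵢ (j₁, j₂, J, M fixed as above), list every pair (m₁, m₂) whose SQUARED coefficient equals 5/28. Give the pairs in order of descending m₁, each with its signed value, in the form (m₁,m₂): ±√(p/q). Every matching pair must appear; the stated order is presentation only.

Admissible pairs with m₁+m₂ = M = -1: (-3,2), (-2,1), (-1,0), (0,-1), (1,-2), (2,-3)
  (m₁,m₂)=(2,-3): CG² = 25/84, CG = +√(25/84)
  (m₁,m₂)=(1,-2): CG² = 5/28, CG = −√(5/28)   ← matches the target
  (m₁,m₂)=(0,-1): CG² = 1/42, CG = +√(1/42)
  (m₁,m₂)=(-1,0): CG² = 1/42, CG = +√(1/42)
  (m₁,m₂)=(-2,1): CG² = 5/28, CG = −√(5/28)   ← matches the target
  (m₁,m₂)=(-3,2): CG² = 25/84, CG = +√(25/84)
Pairs with CG² = 5/28: (1,-2): −√(5/28); (-2,1): −√(5/28)

(1,-2): −√(5/28); (-2,1): −√(5/28)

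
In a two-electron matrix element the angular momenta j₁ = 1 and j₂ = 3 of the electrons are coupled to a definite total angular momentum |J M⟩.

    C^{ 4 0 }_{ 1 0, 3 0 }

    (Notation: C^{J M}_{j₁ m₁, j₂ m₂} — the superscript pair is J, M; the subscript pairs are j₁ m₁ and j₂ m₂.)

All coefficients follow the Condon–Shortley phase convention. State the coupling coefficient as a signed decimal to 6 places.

√[9·0!2!6!/9! · 1!1!3!3!4!4!] = √(5184/7)
  +(−1)^0/∏(0,0,1,3,1,3)! = 1/36  (running 1/36)
⟨..|..⟩ = √(5184/7)·(1/36) = +0.755929

+0.755929  (= +√(4/7))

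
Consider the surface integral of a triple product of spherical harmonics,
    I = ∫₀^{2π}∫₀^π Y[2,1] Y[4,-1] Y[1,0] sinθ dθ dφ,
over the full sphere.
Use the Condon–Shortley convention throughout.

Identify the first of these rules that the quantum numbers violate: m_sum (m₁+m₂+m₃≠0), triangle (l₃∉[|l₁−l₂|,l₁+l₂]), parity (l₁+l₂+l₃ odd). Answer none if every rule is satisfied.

triangle

m₁+m₂+m₃ = 1 − 1 + 0 = 0  ✓
triangle: need |l₁−l₂| ≤ l₃ ≤ l₁+l₂ = [2,6]; l₃=1 is outside  ✗
parity: l₁+l₂+l₃ = 7 is odd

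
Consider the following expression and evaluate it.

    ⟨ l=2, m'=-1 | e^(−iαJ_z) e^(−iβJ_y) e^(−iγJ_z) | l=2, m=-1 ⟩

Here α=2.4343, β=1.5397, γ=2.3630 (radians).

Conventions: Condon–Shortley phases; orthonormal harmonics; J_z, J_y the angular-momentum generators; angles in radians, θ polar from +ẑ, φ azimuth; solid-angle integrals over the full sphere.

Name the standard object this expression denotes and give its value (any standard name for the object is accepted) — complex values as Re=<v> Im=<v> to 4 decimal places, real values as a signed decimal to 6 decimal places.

This is a Wigner D-matrix element — the rotation-matrix element ⟨l m'| R(α,β,γ) |l m⟩ in the angular-momentum basis.
First d^2_{-1,-1}(β=1.5397), then the phase factors e^{-i(-1)α} and e^{-i(-1)γ}:
Half-angle: c=0.718015, s=0.696028. N=√(1·6·1·6)=6.000000
The bounds max(0,m−m')=0 and min(l+m,l−m')=1 give 2 terms
  k=0: (−1)^0·6.0000/(6)·0.7180^4·0.6960^0 = +0.265787
  k=1: (−1)^1·6.0000/(2)·0.7180^2·0.6960^2 = -0.749275
d^2_{-1,-1}(1.5397) = +0.265787 -0.749275 = -0.483488
D = (-0.760124+0.649778i)·(-0.483488)·(-0.711903+0.702278i) = -0.041004+0.481746i

Wigner D-matrix element, Re=-0.0410 Im=0.4817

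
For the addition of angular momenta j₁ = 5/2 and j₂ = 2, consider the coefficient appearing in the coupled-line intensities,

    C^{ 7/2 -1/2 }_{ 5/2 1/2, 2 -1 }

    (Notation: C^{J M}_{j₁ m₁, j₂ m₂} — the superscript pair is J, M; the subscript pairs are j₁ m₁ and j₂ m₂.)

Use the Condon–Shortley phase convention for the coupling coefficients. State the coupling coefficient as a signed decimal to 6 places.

+0.557773

√[8·1!4!3!/9! · 3!2!1!3!3!4!] = √(1152/35)
  +(−1)^0/∏(0,1,2,1,2,2)! = 1/8  (running 1/8)
  +(−1)^1/∏(1,0,1,0,3,3)! = -1/36  (running 7/72)
⟨..|..⟩ = √(1152/35)·(7/72) = +0.557773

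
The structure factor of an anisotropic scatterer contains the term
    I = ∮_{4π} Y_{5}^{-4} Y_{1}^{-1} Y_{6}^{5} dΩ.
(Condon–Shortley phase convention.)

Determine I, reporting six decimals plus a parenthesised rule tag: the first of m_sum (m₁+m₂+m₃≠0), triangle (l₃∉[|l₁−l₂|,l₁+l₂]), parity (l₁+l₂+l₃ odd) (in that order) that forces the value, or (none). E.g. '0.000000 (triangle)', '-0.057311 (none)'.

-0.303018 (none)

Checks pass: Σm=0; 12 even; l₃=6∈[4,6].
(2·5+1)(2·1+1)(2·6+1) = 429
Δ: 0! 10! 2! / 13! → 1/858
sum: t=0:+1/14400 = 1/14400
3j²(5 1 6; 0 0 0) = Δ·Π!·Σ² = 6/143  (sign +1)
sum: t=0:+1/725760 = 1/725760
3j²(5 1 6; -4 -1 5) = Δ·Π!·Σ² = 5/78  (sign -1)
combine: 4πI² = 429·6/143·5/78 = 15/13
take √, sign -1: I = -0.30301841
No selection rule forces the value: the integral is nonzero (none).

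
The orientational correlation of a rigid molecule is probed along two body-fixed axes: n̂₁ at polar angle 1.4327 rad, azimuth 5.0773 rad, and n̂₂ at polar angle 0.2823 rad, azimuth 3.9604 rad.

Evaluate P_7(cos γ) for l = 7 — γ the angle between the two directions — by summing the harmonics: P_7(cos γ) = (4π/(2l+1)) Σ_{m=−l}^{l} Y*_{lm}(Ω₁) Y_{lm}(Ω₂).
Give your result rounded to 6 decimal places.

-0.277588

Addition theorem: P_7(cos γ) = (4π/15) Σ_m Y*_{lm}(Ω₁) Y_{lm}(Ω₂), m = −7…7:
  [-7]  conj(Y_{7,-7})(Ω₁) = -0.25910 - 0.38932j ; Y_{7,-7}(Ω₂) = -0.00006 - 0.00003j ; Δ = 0.00000 + 0.00003j
  [-6]  conj(Y_{7,-6})(Ω₁) = 0.14104 - 0.19811j ; Y_{7,-6}(Ω₂) = 0.00017 + 0.00082j ; Δ = 0.00019 + 0.00008j
  [-5]  conj(Y_{7,-5})(Ω₁) = -0.25518 - 0.06618j ; Y_{7,-5}(Ω₂) = 0.00392 - 0.00551j ; Δ = -0.00137 + 0.00115j
  [-4]  conj(Y_{7,-4})(Ω₁) = -0.02970 - 0.26608j ; Y_{7,-4}(Ω₂) = -0.03782 + 0.00508j ; Δ = 0.00248 + 0.00991j
  [-3]  conj(Y_{7,-3})(Ω₁) = -0.17205 + 0.08871j ; Y_{7,-3}(Ω₂) = 0.11812 + 0.09654j ; Δ = -0.02889 - 0.00613j
  [-2]  conj(Y_{7,-2})(Ω₁) = -0.20420 - 0.18268j ; Y_{7,-2}(Ω₂) = -0.02741 - 0.40957j ; Δ = -0.06922 + 0.08864j
  [-1]  conj(Y_{7,-1})(Ω₁) = -0.05908 + 0.15464j ; Y_{7,-1}(Ω₂) = -0.42596 + 0.45542j ; Δ = -0.04526 - 0.09278j
  [+0]  conj(Y_{7,0})(Ω₁) = -0.27520 + 0.00000j ; Y_{7,0}(Ω₂) = 0.17150 + 0.00000j ; Δ = -0.04720 + 0.00000j
  [+1]  conj(Y_{7,1})(Ω₁) = 0.05908 + 0.15464j ; Y_{7,1}(Ω₂) = 0.42596 + 0.45542j ; Δ = -0.04526 + 0.09278j
  [+2]  conj(Y_{7,2})(Ω₁) = -0.20420 + 0.18268j ; Y_{7,2}(Ω₂) = -0.02741 + 0.40957j ; Δ = -0.06922 - 0.08864j
  [+3]  conj(Y_{7,3})(Ω₁) = 0.17205 + 0.08871j ; Y_{7,3}(Ω₂) = -0.11812 + 0.09654j ; Δ = -0.02889 + 0.00613j
  [+4]  conj(Y_{7,4})(Ω₁) = -0.02970 + 0.26608j ; Y_{7,4}(Ω₂) = -0.03782 - 0.00508j ; Δ = 0.00248 - 0.00991j
  [+5]  conj(Y_{7,5})(Ω₁) = 0.25518 - 0.06618j ; Y_{7,5}(Ω₂) = -0.00392 - 0.00551j ; Δ = -0.00137 - 0.00115j
  [+6]  conj(Y_{7,6})(Ω₁) = 0.14104 + 0.19811j ; Y_{7,6}(Ω₂) = 0.00017 - 0.00082j ; Δ = 0.00019 - 0.00008j
  [+7]  conj(Y_{7,7})(Ω₁) = 0.25910 - 0.38932j ; Y_{7,7}(Ω₂) = 0.00006 - 0.00003j ; Δ = 0.00000 - 0.00003j
Accumulated sum -0.33135 - 0.00000j; after 4π/(2l+1) scaling, -0.27759 - 0.00000j ⇒ P_7 = -0.277588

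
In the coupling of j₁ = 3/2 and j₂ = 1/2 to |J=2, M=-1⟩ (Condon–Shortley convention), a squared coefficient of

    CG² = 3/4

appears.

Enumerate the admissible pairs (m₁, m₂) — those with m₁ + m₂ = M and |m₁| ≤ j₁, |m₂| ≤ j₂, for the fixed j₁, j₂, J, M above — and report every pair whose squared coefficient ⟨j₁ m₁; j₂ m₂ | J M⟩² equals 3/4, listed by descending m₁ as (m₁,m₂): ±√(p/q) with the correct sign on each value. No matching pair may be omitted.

(-1/2,-1/2): +√(3/4)

Admissible pairs with m₁+m₂ = M = -1: (-3/2,1/2), (-1/2,-1/2)
  (m₁,m₂)=(-1/2,-1/2): CG² = 3/4, CG = +√(3/4)   ← matches the target
  (m₁,m₂)=(-3/2,1/2): CG² = 1/4, CG = +√(1/4)
Pairs with CG² = 3/4: (-1/2,-1/2): +√(3/4)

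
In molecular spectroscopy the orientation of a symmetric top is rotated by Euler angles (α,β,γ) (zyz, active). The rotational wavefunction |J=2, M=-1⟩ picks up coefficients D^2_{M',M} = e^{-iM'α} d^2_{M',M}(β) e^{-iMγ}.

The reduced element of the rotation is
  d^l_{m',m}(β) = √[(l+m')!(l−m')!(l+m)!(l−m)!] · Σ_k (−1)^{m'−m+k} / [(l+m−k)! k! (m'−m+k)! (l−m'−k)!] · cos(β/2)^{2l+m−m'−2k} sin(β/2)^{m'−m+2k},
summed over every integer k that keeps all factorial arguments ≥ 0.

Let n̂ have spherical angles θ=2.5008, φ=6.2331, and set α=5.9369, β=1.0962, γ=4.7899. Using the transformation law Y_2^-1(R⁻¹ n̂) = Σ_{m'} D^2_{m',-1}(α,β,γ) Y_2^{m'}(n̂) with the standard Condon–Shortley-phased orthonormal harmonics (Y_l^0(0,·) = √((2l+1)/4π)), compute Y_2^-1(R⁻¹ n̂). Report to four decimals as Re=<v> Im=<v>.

Re=-0.0108 Im=-0.1083

Need the full column D^2_{m',-1} for m'=−2..2 at α=5.9369, β=1.0962, γ=4.7899.
cos(β/2)=0.853516, sin(β/2)=0.521066
d^2_{-2,-1}: single k=1 term ⇒ +0.647975;  D = -0.373886-0.529227i
d^2_{-1,-1}: k∈[0..1] ⇒ +0.530697 -0.593377 = -0.062680;  D = +0.016645+0.060430i
d^2_{0,-1}: k∈[0..1] ⇒ -0.793604 +0.295779 = -0.497825;  D = -0.038548+0.496331i
d^2_{1,-1}: k∈[0..1] ⇒ +0.593377 -0.073718 = +0.519660;  D = +0.213696-0.473688i
d^2_{2,-1}: single k=0 term ⇒ -0.241502;  D = -0.168132+0.173363i
Y_2^{m'}(θ=2.5008,φ=6.2331) and Σ D·Y over m':
  (-0.3739-0.5292i)·(+0.1374+0.0138i)  (+0.0166+0.0604i)·(-0.3698-0.0185i)  (-0.0385+0.4963i)·(+0.2926+0.0000i)  (+0.2137-0.4737i)·(+0.3698-0.0185i)  (-0.1681+0.1734i)·(+0.1374-0.0138i)
Y_2^-1(R⁻¹ n̂) = -0.010830-0.108256i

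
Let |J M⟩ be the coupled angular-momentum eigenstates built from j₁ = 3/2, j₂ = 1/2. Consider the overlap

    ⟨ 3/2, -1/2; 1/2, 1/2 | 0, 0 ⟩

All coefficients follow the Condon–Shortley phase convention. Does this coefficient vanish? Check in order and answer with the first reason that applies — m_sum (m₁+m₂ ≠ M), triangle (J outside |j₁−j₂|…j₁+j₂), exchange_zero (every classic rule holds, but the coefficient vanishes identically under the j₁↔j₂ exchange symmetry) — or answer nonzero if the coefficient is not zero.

m-sum: m₁+m₂ = -1/2+1/2 = 0, M = 0  ✓
triangle: need |j₁−j₂| ≤ J ≤ j₁+j₂, i.e. J ∈ [1, 2]; J = 0 is outside ✗ ⇒ coefficient is 0

triangle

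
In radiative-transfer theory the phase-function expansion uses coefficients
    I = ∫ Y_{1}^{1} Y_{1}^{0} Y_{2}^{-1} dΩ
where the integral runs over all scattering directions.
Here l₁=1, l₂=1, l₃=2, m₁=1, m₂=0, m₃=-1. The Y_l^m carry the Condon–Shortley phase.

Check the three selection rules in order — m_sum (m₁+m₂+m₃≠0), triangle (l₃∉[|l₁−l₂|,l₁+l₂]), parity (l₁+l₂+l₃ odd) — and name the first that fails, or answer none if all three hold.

m₁+m₂+m₃ = 1 + 0 − 1 = 0  ✓
triangle: |1−1|=0 ≤ l₃=2 ≤ 1+1=2  ✓
parity: l₁+l₂+l₃ = 4 is even  ✓

none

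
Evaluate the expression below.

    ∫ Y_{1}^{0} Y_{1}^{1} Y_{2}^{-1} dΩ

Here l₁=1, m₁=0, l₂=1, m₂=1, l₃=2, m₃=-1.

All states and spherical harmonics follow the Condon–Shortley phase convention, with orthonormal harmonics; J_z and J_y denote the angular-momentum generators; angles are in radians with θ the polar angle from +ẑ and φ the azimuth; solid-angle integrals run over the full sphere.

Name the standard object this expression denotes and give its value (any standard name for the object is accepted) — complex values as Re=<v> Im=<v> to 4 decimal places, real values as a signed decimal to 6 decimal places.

This is a Gaunt coefficient — the integral of a triple product of spherical harmonics over the sphere.
Rules hold: Σm=0, L=4 even, 0≤2≤2.
N = 3·3·5 = 45
Δ = 0!·2!·2!/5! = 1/30
Racah Σ t=0..0: t=0:+1/1 = 1/1
⇒ 3j(1 1 2; 0 0 0)² = 2/15, sgn +1
Racah Σ t=0..0: t=0:+1/2 = 1/2
⇒ 3j(1 1 2; 0 1 -1)² = 1/10, sgn -1
4πI² = N·(3j₀)²·(3jₘ)² = 3/5
I = -1·√(0.6/4π) = -0.21850969

Gaunt coefficient, -0.218510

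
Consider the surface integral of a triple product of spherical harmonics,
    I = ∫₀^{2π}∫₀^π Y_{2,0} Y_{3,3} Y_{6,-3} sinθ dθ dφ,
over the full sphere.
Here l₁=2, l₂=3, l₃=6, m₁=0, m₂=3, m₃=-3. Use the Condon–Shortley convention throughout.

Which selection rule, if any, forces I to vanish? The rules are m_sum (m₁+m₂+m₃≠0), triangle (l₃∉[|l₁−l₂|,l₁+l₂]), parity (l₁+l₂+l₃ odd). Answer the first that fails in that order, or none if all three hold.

triangle

Σmᵢ = 0  ✓
l₃∈[|l₁−l₂|,l₁+l₂]=[1,5] required, l₃=6 fails  ✗
Σlᵢ = 11 ⇒ odd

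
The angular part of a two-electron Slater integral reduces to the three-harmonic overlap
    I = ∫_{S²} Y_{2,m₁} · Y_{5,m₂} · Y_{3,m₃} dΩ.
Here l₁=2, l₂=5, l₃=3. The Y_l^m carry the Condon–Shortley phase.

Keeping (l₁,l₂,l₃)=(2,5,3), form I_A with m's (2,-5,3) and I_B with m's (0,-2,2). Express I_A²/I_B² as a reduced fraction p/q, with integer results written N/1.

10/3

Shared (l₁,l₂,l₃)=(2,5,3): N and (l;000)² cancel in I_A²/I_B².
A: Δ = 4!·0!·6!/11! = 1/2310; Racah Σ t=0..0: t=0:+1/17280 = 1/17280; ⇒ 3j(2 5 3; 2 -5 3)² = 1/11, sgn +1
B: Δ = 4!·0!·6!/11! = 1/2310; Racah Σ t=2..2: t=2:+1/480 = 1/480; ⇒ 3j(2 5 3; 0 -2 2)² = 3/110, sgn -1
I_A²/I_B² = (1/11)/(3/110) = 10/3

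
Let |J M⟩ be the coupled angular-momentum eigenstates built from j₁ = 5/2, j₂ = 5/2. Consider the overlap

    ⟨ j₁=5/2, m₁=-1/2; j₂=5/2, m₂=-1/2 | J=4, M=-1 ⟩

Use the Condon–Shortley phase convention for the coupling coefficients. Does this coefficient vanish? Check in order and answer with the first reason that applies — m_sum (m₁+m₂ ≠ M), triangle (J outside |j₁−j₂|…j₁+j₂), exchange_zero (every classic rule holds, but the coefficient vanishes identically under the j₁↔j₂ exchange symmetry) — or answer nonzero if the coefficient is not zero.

m-sum: m₁+m₂ = -1/2+(-1/2) = -1, M = -1  ✓
triangle: |j₁−j₂| = 0 ≤ J = 4 ≤ j₁+j₂ = 5  ✓
exchange: j₁=j₂ and m₁=m₂, and (−1)^(j₁+j₂−J) = (−1)^1 = −1 forces ⟨j₁m₁;j₂m₂|JM⟩ = −⟨j₂m₂;j₁m₁|JM⟩ = −⟨j₁m₁;j₂m₂|JM⟩ ⇒ the coefficient vanishes identically
Racah sum check: Σ_k collapses to 0 ⇒ CG = 0

exchange_zero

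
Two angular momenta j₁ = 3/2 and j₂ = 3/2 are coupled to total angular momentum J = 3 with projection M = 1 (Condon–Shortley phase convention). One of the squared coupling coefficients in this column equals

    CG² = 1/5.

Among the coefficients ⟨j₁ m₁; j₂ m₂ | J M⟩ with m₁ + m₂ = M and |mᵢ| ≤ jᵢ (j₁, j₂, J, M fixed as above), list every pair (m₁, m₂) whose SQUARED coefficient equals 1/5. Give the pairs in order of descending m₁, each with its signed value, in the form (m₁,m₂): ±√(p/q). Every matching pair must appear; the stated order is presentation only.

(3/2,-1/2): +√(1/5); (-1/2,3/2): +√(1/5)

Admissible pairs with m₁+m₂ = M = 1: (-1/2,3/2), (1/2,1/2), (3/2,-1/2)
  (m₁,m₂)=(3/2,-1/2): CG² = 1/5, CG = +√(1/5)   ← matches the target
  (m₁,m₂)=(1/2,1/2): CG² = 3/5, CG = +√(3/5)
  (m₁,m₂)=(-1/2,3/2): CG² = 1/5, CG = +√(1/5)   ← matches the target
Pairs with CG² = 1/5: (3/2,-1/2): +√(1/5); (-1/2,3/2): +√(1/5)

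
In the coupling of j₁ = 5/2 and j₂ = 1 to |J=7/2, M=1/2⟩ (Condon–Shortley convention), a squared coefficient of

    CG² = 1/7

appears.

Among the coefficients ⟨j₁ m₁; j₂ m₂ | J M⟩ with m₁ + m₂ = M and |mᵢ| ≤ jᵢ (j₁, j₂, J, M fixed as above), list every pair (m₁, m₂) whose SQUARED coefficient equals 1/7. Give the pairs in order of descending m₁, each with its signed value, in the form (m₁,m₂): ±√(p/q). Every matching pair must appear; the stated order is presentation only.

Admissible pairs with m₁+m₂ = M = 1/2: (-1/2,1), (1/2,0), (3/2,-1)
  (m₁,m₂)=(3/2,-1): CG² = 1/7, CG = +√(1/7)   ← matches the target
  (m₁,m₂)=(1/2,0): CG² = 4/7, CG = +√(4/7)
  (m₁,m₂)=(-1/2,1): CG² = 2/7, CG = +√(2/7)
Pairs with CG² = 1/7: (3/2,-1): +√(1/7)

(3/2,-1): +√(1/7)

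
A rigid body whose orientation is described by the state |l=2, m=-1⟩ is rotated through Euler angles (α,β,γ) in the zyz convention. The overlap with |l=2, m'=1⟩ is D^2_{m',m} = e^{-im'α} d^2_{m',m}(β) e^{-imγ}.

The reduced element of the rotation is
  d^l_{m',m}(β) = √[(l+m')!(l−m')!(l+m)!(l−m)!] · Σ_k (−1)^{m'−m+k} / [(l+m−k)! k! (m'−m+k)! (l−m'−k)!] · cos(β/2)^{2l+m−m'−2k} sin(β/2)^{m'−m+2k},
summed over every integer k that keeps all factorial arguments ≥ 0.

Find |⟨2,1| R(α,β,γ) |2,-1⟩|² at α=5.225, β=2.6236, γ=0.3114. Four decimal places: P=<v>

Split into d^2_{1,-1}(β=2.6236) × two z-phases.
c=cos(2.623600/2)=0.256110, s=sin(2.623600/2)=0.966648; N=√[6·1·1·6]=6.000000
k∈{0,1} keeps every argument non-negative
  k=0: (−1)^2·6.0000/(2)·0.2561^2·0.9666^2 = +0.183871
  k=1: (−1)^3·6.0000/(6)·0.2561^0·0.9666^4 = -0.873117
d^2_{1,-1}(2.6236) = +0.183871 -0.873117 = -0.689247
|D^2_{1,-1}|² = |d^2_{1,-1}(β)|² = (-0.689247)² = 0.475061 (the z-rotation phases have unit modulus)

P=0.4751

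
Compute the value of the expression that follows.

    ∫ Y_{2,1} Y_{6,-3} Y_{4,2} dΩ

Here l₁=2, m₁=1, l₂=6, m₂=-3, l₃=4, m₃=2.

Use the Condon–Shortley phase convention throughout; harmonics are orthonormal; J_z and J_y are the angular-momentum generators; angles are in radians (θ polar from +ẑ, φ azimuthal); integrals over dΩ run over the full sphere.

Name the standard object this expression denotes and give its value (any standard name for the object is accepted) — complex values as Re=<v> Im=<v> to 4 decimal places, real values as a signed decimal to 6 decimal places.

Gaunt coefficient, -0.252474

This is a Gaunt coefficient — the integral of a triple product of spherical harmonics over the sphere.
m-sum 0 ✓  L=12 even ✓  4≤4≤8 ✓
Π(2lᵢ+1) = 5×13×9 = 585
triangle coeff Δ(2,6,4) = 1/6435
Σ_t [2,2]: t=2:+1/2304 = 1/2304
(3j)²=5/143 [(2 6 4; 0 0 0)], sign=+1
Σ_t [1,1]: t=1:−1/8640 = -1/8640
(3j)²=28/715 [(2 6 4; 1 -3 2)], sign=-1
⇒ 4πI² = 1260/1573
I = (-1)√(1260/1573/(4π)) = -0.25247360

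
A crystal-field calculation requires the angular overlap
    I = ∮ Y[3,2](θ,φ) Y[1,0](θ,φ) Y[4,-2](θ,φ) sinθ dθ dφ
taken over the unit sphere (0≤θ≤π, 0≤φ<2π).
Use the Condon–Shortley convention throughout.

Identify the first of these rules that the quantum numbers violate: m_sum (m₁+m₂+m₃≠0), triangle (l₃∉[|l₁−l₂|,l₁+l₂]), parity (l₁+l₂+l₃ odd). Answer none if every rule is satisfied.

none

Σmᵢ = 0  ✓
l₃∈[|l₁−l₂|,l₁+l₂]=[2,4], have l₃=4  ✓
Σlᵢ = 8 ⇒ even  ✓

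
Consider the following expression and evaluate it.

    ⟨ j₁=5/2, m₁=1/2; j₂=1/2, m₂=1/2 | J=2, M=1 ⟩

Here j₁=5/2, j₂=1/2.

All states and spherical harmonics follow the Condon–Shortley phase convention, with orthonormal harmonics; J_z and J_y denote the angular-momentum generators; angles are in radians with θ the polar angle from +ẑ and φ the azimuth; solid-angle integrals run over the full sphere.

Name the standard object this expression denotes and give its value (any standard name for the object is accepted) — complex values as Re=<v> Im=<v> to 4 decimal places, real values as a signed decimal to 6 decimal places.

This is a Clebsch–Gordan (vector-coupling) coefficient.
triangle: 1!*4!*0!/6! = 24/720
(j±m)!: 3!*2!*1!*0!*3!*1! = 72
prefactor² = (2J+1)*Δ*N² = 12
  k=1: −1/(1!*0!*1!*0!*3!*0!) = -1/6
Σ = -1/6  ⇒  CG² = 12*(-1/6)² = 1/3
CG = −√(1/3) = -0.577350

Clebsch–Gordan coefficient, −√(1/3) ≈ -0.577350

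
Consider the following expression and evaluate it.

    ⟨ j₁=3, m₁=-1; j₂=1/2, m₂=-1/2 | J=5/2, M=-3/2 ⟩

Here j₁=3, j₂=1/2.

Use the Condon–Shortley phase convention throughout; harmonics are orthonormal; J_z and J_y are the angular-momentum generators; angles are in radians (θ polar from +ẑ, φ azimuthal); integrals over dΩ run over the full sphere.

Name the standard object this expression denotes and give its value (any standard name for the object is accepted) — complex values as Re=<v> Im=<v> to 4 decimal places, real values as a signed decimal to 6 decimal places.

This is a Clebsch–Gordan (vector-coupling) coefficient.
√[6·1!5!0!/7! · 2!4!0!1!1!4!] = √(1152/7)
  +(−1)^0/∏(0,1,4,0,1,0)! = 1/24  (running 1/24)
⟨..|..⟩ = √(1152/7)·(1/24) = +0.534522

Clebsch–Gordan coefficient, +√(2/7) ≈ +0.534522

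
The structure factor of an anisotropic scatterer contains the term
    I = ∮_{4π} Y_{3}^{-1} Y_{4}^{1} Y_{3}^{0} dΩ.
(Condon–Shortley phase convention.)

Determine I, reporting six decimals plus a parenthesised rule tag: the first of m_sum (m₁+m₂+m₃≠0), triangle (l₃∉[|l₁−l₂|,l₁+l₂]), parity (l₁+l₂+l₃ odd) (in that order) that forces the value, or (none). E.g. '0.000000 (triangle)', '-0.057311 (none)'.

m-sum 0 ✓  L=10 even ✓  1≤3≤7 ✓
Π(2lᵢ+1) = 7×9×7 = 441
triangle coeff Δ(3,4,3) = 1/34650
Σ_t [1,3]: t=1:−1/72 t=2:+1/16 t=3:−1/72 = 5/144
(3j)²=2/77 [(3 4 3; 0 0 0)], sign=-1
Σ_t [2,4]: t=2:+1/48 t=3:−1/24 t=4:+1/288 = -5/288
(3j)²=5/462 [(3 4 3; -1 1 0)], sign=+1
⇒ 4πI² = 15/121
I = (-1)√(15/121/(4π)) = -0.09932258
No selection rule forces the value: the integral is nonzero (none).

-0.099323 (none)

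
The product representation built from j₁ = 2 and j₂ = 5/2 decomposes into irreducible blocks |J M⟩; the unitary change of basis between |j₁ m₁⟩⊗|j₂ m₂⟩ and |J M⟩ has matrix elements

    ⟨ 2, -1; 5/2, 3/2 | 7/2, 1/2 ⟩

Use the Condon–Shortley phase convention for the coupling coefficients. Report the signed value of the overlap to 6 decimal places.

−√(121/315) ≈ -0.619780

√[8·1!3!4!/9! · 1!3!4!1!4!3!] = √(2304/35)
  +(−1)^0/∏(0,1,3,4,0,0)! = 1/144  (running 1/144)
  +(−1)^1/∏(1,0,2,3,1,1)! = -1/12  (running -11/144)
⟨..|..⟩ = √(2304/35)·(-11/144) = -0.619780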